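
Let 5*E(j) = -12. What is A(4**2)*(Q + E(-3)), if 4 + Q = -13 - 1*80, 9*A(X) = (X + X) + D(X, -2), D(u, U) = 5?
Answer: -18389/45 ≈ -408.64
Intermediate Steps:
E(j) = -12/5 (E(j) = (1/5)*(-12) = -12/5)
A(X) = 5/9 + 2*X/9 (A(X) = ((X + X) + 5)/9 = (2*X + 5)/9 = (5 + 2*X)/9 = 5/9 + 2*X/9)
Q = -97 (Q = -4 + (-13 - 1*80) = -4 + (-13 - 80) = -4 - 93 = -97)
A(4**2)*(Q + E(-3)) = (5/9 + (2/9)*4**2)*(-97 - 12/5) = (5/9 + (2/9)*16)*(-497/5) = (5/9 + 32/9)*(-497/5) = (37/9)*(-497/5) = -18389/45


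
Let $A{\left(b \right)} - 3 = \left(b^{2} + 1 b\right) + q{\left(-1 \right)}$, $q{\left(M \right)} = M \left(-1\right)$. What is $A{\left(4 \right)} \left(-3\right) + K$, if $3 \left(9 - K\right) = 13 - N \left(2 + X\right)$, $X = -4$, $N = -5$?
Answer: $-64$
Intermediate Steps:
$q{\left(M \right)} = - M$
$A{\left(b \right)} = 4 + b + b^{2}$ ($A{\left(b \right)} = 3 - \left(-1 - b - b^{2}\right) = 3 + \left(\left(b^{2} + b\right) + 1\right) = 3 + \left(\left(b + b^{2}\right) + 1\right) = 3 + \left(1 + b + b^{2}\right) = 4 + b + b^{2}$)
$K = 8$ ($K = 9 - \frac{13 - - 5 \left(2 - 4\right)}{3} = 9 - \frac{13 - \left(-5\right) \left(-2\right)}{3} = 9 - \frac{13 - 10}{3} = 9 - 1 = 8$)
$A{\left(4 \right)} \left(-3\right) + K = \left(4 + 4 + 4^{2}\right) \left(-3\right) + 8 = \left(4 + 4 + 16\right) \left(-3\right) + 8 = 24 \left(-3\right) + 8 = -72 + 8 = -64$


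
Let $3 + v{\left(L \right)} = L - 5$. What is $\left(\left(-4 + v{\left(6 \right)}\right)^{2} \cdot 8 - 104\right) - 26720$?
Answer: $-26536$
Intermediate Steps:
$v{\left(L \right)} = -8 + L$ ($v{\left(L \right)} = -3 + \left(L - 5\right) = -3 + \left(-5 + L\right) = -8 + L$)
$\left(\left(-4 + v{\left(6 \right)}\right)^{2} \cdot 8 - 104\right) - 26720 = \left(\left(-4 + \left(-8 + 6\right)\right)^{2} \cdot 8 - 104\right) - 26720 = \left(\left(-4 - 2\right)^{2} \cdot 8 - 104\right) - 26720 = \left(\left(-6\right)^{2} \cdot 8 - 104\right) - 26720 = \left(36 \cdot 8 - 104\right) - 26720 = \left(288 - 104\right) - 26720 = 184 - 26720 = -26536$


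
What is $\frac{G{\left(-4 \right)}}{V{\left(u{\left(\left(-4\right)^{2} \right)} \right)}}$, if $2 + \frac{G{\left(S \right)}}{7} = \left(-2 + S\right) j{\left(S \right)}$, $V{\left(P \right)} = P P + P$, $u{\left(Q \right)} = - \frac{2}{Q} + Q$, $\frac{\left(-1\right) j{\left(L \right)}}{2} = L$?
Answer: $- \frac{4480}{3429} \approx -1.3065$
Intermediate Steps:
$j{\left(L \right)} = - 2 L$
$u{\left(Q \right)} = Q - \frac{2}{Q}$
$V{\left(P \right)} = P + P^{2}$ ($V{\left(P \right)} = P^{2} + P = P + P^{2}$)
$G{\left(S \right)} = -14 - 14 S \left(-2 + S\right)$ ($G{\left(S \right)} = -14 + 7 \left(-2 + S\right) \left(- 2 S\right) = -14 + 7 \left(- 2 S \left(-2 + S\right)\right) = -14 - 14 S \left(-2 + S\right)$)
$\frac{G{\left(-4 \right)}}{V{\left(u{\left(\left(-4\right)^{2} \right)} \right)}} = \frac{-14 - 14 \left(-4\right)^{2} + 28 \left(-4\right)}{\left(\left(-4\right)^{2} - \frac{2}{\left(-4\right)^{2}}\right) \left(1 + \left(\left(-4\right)^{2} - \frac{2}{\left(-4\right)^{2}}\right)\right)} = \frac{-14 - 224 - 112}{\left(16 - \frac{2}{16}\right) \left(1 + \left(16 - \frac{2}{16}\right)\right)} = \frac{-14 - 224 - 112}{\left(16 - \frac{1}{8}\right) \left(1 + \left(16 - \frac{1}{8}\right)\right)} = - \frac{350}{\left(16 - \frac{1}{8}\right) \left(1 + \left(16 - \frac{1}{8}\right)\right)} = - \frac{350}{\frac{127}{8} \left(1 + \frac{127}{8}\right)} = - \frac{350}{\frac{127}{8} \cdot \frac{135}{8}} = - \frac{350}{\frac{17145}{64}} = \left(-350\right) \frac{64}{17145} = - \frac{4480}{3429}$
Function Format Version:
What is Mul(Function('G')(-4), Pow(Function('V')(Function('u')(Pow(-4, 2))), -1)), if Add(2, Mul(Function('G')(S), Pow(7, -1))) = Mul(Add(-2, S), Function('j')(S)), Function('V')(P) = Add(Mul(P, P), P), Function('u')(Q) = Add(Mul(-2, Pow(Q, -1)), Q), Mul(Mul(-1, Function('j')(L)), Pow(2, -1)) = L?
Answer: Rational(-4480, 3429) ≈ -1.3065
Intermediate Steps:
Function('j')(L) = Mul(-2, L)
Function('u')(Q) = Add(Q, Mul(-2, Pow(Q, -1)))
Function('V')(P) = Add(P, Pow(P, 2)) (Function('V')(P) = Add(Pow(P, 2), P) = Add(P, Pow(P, 2)))
Function('G')(S) = Add(-14, Mul(-14, S, Add(-2, S))) (Function('G')(S) = Add(-14, Mul(7, Mul(Add(-2, S), Mul(-2, S)))) = Add(-14, Mul(7, Mul(-2, S, Add(-2, S)))) = Add(-14, Mul(-14, S, Add(-2, S))))
Mul(Function('G')(-4), Pow(Function('V')(Function('u')(Pow(-4, 2))), -1)) = Mul(Add(-14, Mul(-14, Pow(-4, 2)), Mul(28, -4)), Pow(Mul(Add(Pow(-4, 2), Mul(-2, Pow(Pow(-4, 2), -1))), Add(1, Add(Pow(-4, 2), Mul(-2, Pow(Pow(-4, 2), -1))))), -1)) = Mul(Add(-14, Mul(-14, 16), -112), Pow(Mul(Add(16, Mul(-2, Pow(16, -1))), Add(1, Add(16, Mul(-2, Pow(16, -1))))), -1)) = Mul(Add(-14, -224, -112), Pow(Mul(Add(16, Mul(-2, Rational(1, 16))), Add(1, Add(16, Mul(-2, Rational(1, 16))))), -1)) = Mul(-350, Pow(Mul(Add(16, Rational(-1, 8)), Add(1, Add(16, Rational(-1, 8)))), -1)) = Mul(-350, Pow(Mul(Rational(127, 8), Add(1, Rational(127, 8))), -1)) = Mul(-350, Pow(Mul(Rational(127, 8), Rational(135, 8)), -1)) = Mul(-350, Pow(Rational(17145, 64), -1)) = Mul(-350, Rational(64, 17145)) = Rational(-4480, 3429)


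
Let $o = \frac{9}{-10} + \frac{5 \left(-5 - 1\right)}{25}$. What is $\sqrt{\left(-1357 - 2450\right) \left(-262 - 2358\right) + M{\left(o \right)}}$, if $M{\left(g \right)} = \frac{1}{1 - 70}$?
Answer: $\frac{\sqrt{47487832671}}{69} \approx 3158.2$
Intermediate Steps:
$o = - \frac{21}{10}$ ($o = 9 \left(- \frac{1}{10}\right) + 5 \left(-6\right) \frac{1}{25} = - \frac{9}{10} - \frac{6}{5} = - \frac{21}{10} \approx -2.1$)
$M{\left(g \right)} = - \frac{1}{69}$ ($M{\left(g \right)} = \frac{1}{-69} = - \frac{1}{69}$)
$\sqrt{\left(-1357 - 2450\right) \left(-262 - 2358\right) + M{\left(o \right)}} = \sqrt{\left(-1357 - 2450\right) \left(-262 - 2358\right) - \frac{1}{69}} = \sqrt{\left(-3807\right) \left(-2620\right) - \frac{1}{69}} = \sqrt{9974340 - \frac{1}{69}} = \sqrt{\frac{688229459}{69}} = \frac{\sqrt{47487832671}}{69}$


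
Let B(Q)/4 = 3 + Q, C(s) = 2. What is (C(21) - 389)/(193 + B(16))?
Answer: -387/269 ≈ -1.4387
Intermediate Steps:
B(Q) = 12 + 4*Q (B(Q) = 4*(3 + Q) = 12 + 4*Q)
(C(21) - 389)/(193 + B(16)) = (2 - 389)/(193 + (12 + 4*16)) = -387/(193 + (12 + 64)) = -387/(193 + 76) = -387/269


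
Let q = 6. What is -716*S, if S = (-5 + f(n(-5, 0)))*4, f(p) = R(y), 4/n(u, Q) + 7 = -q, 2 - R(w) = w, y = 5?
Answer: 22912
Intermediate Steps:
R(w) = 2 - w
n(u, Q) = -4/13 (n(u, Q) = 4/(-7 - 1*6) = 4/(-7 - 6) = 4/(-13) = 4*(-1/13) = -4/13)
f(p) = -3 (f(p) = 2 - 1*5 = 2 - 5 = -3)
S = -32 (S = (-5 - 3)*4 = -8*4 = -32)
-716*S = -716*(-32) = 22912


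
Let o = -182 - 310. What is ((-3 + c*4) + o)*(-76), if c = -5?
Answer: 39140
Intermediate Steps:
o = -492
((-3 + c*4) + o)*(-76) = ((-3 - 5*4) - 492)*(-76) = ((-3 - 20) - 492)*(-76) = (-23 - 492)*(-76) = -515*(-76) = 39140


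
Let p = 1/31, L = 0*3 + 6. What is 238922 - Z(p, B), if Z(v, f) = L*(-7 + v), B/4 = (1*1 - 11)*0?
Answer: 7407878/31 ≈ 2.3896e+5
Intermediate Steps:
L = 6 (L = 0 + 6 = 6)
B = 0 (B = 4*((1*1 - 11)*0) = 4*((1 - 11)*0) = 4*(-10*0) = 4*0 = 0)
p = 1/31 ≈ 0.032258
Z(v, f) = -42 + 6*v (Z(v, f) = 6*(-7 + v) = -42 + 6*v)
238922 - Z(p, B) = 238922 - (-42 + 6*(1/31)) = 238922 - (-42 + 6/31) = 238922 - 1*(-1296/31) = 238922 + 1296/31 = 7407878/31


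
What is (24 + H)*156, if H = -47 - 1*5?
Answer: -4368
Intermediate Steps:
H = -52 (H = -47 - 5 = -52)
(24 + H)*156 = (24 - 52)*156 = -28*156 = -4368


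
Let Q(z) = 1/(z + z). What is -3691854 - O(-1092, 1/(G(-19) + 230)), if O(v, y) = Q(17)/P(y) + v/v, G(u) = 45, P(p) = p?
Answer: -125523345/34 ≈ -3.6919e+6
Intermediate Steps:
Q(z) = 1/(2*z)
O(v, y) = 1 + 1/(34*y) (O(v, y) = ((½)/17)/y + v/v = ((½)*(1/17))/y + 1 = 1/(34*y) + 1 = 1 + 1/(34*y))
-3691854 - O(-1092, 1/(G(-19) + 230)) = -3691854 - (1/34 + 1/(45 + 230))/(1/(45 + 230)) = -3691854 - (1/34 + 1/275)/(1/275) = -3691854 - (1/34 + 1/275)/1/275 = -3691854 - 275*309/9350 = -3691854 - 1*309/34 = -3691854 - 309/34 = -125523345/34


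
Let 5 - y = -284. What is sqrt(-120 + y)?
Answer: 13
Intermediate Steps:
y = 289 (y = 5 - 1*(-284) = 5 + 284 = 289)
sqrt(-120 + y) = sqrt(-120 + 289) = sqrt(169) = 13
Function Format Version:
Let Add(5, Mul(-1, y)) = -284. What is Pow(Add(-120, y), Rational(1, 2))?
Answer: 13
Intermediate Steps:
y = 289 (y = Add(5, Mul(-1, -284)) = Add(5, 284) = 289)
Pow(Add(-120, y), Rational(1, 2)) = Pow(Add(-120, 289), Rational(1, 2)) = Pow(169, Rational(1, 2)) = 13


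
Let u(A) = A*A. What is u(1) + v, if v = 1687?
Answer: 1688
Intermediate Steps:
u(A) = A²
u(1) + v = 1² + 1687 = 1 + 1687 = 1688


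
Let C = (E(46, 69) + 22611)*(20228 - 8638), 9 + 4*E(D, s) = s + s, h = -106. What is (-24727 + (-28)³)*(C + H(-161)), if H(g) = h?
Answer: -24500421807317/2 ≈ -1.2250e+13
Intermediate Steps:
E(D, s) = -9/4 + s/2 (E(D, s) = -9/4 + (s + s)/4 = -9/4 + (2*s)/4 = -9/4 + s/2)
H(g) = -106
C = 524870535/2 (C = ((-9/4 + (½)*69) + 22611)*(20228 - 8638) = ((-9/4 + 69/2) + 22611)*11590 = (129/4 + 22611)*11590 = (90573/4)*11590 = 524870535/2 ≈ 2.6244e+8)
(-24727 + (-28)³)*(C + H(-161)) = (-24727 + (-28)³)*(524870535/2 - 106) = (-24727 - 21952)*(524870323/2) = -46679*524870323/2 = -24500421807317/2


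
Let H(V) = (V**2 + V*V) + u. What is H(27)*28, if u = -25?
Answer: 40124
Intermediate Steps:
H(V) = -25 + 2*V**2 (H(V) = (V**2 + V*V) - 25 = (V**2 + V**2) - 25 = 2*V**2 - 25 = -25 + 2*V**2)
H(27)*28 = (-25 + 2*27**2)*28 = (-25 + 2*729)*28 = (-25 + 1458)*28 = 1433*28 = 40124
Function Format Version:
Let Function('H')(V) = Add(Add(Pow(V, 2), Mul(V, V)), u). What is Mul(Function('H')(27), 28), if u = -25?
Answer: 40124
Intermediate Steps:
Function('H')(V) = Add(-25, Mul(2, Pow(V, 2))) (Function('H')(V) = Add(Add(Pow(V, 2), Mul(V, V)), -25) = Add(Add(Pow(V, 2), Pow(V, 2)), -25) = Add(Mul(2, Pow(V, 2)), -25) = Add(-25, Mul(2, Pow(V, 2))))
Mul(Function('H')(27), 28) = Mul(Add(-25, Mul(2, Pow(27, 2))), 28) = Mul(Add(-25, Mul(2, 729)), 28) = Mul(Add(-25, 1458), 28) = Mul(1433, 28) = 40124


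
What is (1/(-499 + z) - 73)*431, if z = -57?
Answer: -17493859/556 ≈ -31464.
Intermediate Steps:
(1/(-499 + z) - 73)*431 = (1/(-499 - 57) - 73)*431 = (1/(-556) - 73)*431 = (-1/556 - 73)*431 = -40589/556*431 = -17493859/556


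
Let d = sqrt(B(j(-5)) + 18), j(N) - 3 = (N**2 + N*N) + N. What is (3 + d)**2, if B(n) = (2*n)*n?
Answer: 4635 + 18*sqrt(514) ≈ 5043.1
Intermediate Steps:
j(N) = 3 + N + 2*N**2 (j(N) = 3 + ((N**2 + N*N) + N) = 3 + ((N**2 + N**2) + N) = 3 + (2*N**2 + N) = 3 + (N + 2*N**2) = 3 + N + 2*N**2)
B(n) = 2*n**2
d = 3*sqrt(514) (d = sqrt(2*(3 - 5 + 2*(-5)**2)**2 + 18) = sqrt(2*(3 - 5 + 2*25)**2 + 18) = sqrt(2*(3 - 5 + 50)**2 + 18) = sqrt(2*48**2 + 18) = sqrt(2*2304 + 18) = sqrt(4608 + 18) = sqrt(4626) = 3*sqrt(514) ≈ 68.015)
(3 + d)**2 = (3 + 3*sqrt(514))**2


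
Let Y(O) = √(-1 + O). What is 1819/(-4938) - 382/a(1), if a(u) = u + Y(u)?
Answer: -1888135/4938 ≈ -382.37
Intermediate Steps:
a(u) = u + √(-1 + u)
1819/(-4938) - 382/a(1) = 1819/(-4938) - 382/(1 + √(-1 + 1)) = 1819*(-1/4938) - 382/(1 + √0) = -1819/4938 - 382/(1 + 0) = -1819/4938 - 382/1 = -1819/4938 - 382*1 = -1819/4938 - 382 = -1888135/4938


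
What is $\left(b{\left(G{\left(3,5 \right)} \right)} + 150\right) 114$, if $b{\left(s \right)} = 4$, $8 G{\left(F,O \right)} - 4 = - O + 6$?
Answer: $17556$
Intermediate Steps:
$G{\left(F,O \right)} = \frac{5}{4} - \frac{O}{8}$ ($G{\left(F,O \right)} = \frac{1}{2} + \frac{- O + 6}{8} = \frac{1}{2} + \frac{6 - O}{8} = \frac{1}{2} - \left(- \frac{3}{4} + \frac{O}{8}\right) = \frac{5}{4} - \frac{O}{8}$)
$\left(b{\left(G{\left(3,5 \right)} \right)} + 150\right) 114 = \left(4 + 150\right) 114 = 154 \cdot 114 = 17556$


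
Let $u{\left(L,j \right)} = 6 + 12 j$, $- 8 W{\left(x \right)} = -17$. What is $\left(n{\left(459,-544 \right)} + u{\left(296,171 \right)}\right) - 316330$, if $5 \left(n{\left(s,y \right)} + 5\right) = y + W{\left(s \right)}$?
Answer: $- \frac{2515083}{8} \approx -3.1439 \cdot 10^{5}$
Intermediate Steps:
$W{\left(x \right)} = \frac{17}{8}$ ($W{\left(x \right)} = \left(- \frac{1}{8}\right) \left(-17\right) = \frac{17}{8}$)
$n{\left(s,y \right)} = - \frac{183}{40} + \frac{y}{5}$ ($n{\left(s,y \right)} = -5 + \frac{y + \frac{17}{8}}{5} = -5 + \frac{\frac{17}{8} + y}{5} = -5 + \left(\frac{17}{40} + \frac{y}{5}\right) = - \frac{183}{40} + \frac{y}{5}$)
$\left(n{\left(459,-544 \right)} + u{\left(296,171 \right)}\right) - 316330 = \left(\left(- \frac{183}{40} + \frac{1}{5} \left(-544\right)\right) + \left(6 + 12 \cdot 171\right)\right) - 316330 = \left(\left(- \frac{183}{40} - \frac{544}{5}\right) + \left(6 + 2052\right)\right) - 316330 = \left(- \frac{907}{8} + 2058\right) - 316330 = \frac{15557}{8} - 316330 = - \frac{2515083}{8}$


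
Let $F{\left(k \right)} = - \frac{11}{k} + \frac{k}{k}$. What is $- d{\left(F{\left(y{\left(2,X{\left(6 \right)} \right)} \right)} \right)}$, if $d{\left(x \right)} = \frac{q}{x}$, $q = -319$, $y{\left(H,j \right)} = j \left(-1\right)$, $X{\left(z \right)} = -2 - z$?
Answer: $- \frac{2552}{3} \approx -850.67$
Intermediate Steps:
$y{\left(H,j \right)} = - j$
$F{\left(k \right)} = 1 - \frac{11}{k}$ ($F{\left(k \right)} = - \frac{11}{k} + 1 = 1 - \frac{11}{k}$)
$d{\left(x \right)} = - \frac{319}{x}$
$- d{\left(F{\left(y{\left(2,X{\left(6 \right)} \right)} \right)} \right)} = - \frac{-319}{\frac{1}{\left(-1\right) \left(-2 - 6\right)} \left(-11 - \left(-2 - 6\right)\right)} = - \frac{-319}{\frac{1}{\left(-1\right) \left(-8\right)} \left(-11 - -8\right)} = - \frac{-319}{\frac{1}{8} \left(-11 + 8\right)} = - \frac{-319}{\frac{1}{8} \left(-3\right)} = - \frac{-319}{- \frac{3}{8}} = - \frac{\left(-319\right) \left(-8\right)}{3} = \left(-1\right) \frac{2552}{3} = - \frac{2552}{3}$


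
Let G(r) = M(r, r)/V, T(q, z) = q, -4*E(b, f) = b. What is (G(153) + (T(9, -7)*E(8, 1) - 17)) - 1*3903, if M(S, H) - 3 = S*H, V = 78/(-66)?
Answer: -308726/13 ≈ -23748.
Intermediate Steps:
V = -13/11 (V = 78*(-1/66) = -13/11 ≈ -1.1818)
E(b, f) = -b/4
M(S, H) = 3 + H*S (M(S, H) = 3 + S*H = 3 + H*S)
G(r) = -33/13 - 11*r²/13 (G(r) = (3 + r*r)/(-13/11) = (3 + r²)*(-11/13) = -33/13 - 11*r²/13)
(G(153) + (T(9, -7)*E(8, 1) - 17)) - 1*3903 = ((-33/13 - 11/13*153²) + (9*(-¼*8) - 17)) - 1*3903 = ((-33/13 - 11/13*23409) + (9*(-2) - 17)) - 3903 = ((-33/13 - 257499/13) + (-18 - 17)) - 3903 = (-257532/13 - 35) - 3903 = -257987/13 - 3903 = -308726/13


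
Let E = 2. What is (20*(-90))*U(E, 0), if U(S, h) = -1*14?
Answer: 25200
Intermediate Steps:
U(S, h) = -14
(20*(-90))*U(E, 0) = (20*(-90))*(-14) = -1800*(-14) = 25200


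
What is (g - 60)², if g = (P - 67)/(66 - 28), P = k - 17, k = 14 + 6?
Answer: 1373584/361 ≈ 3804.9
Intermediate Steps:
k = 20
P = 3 (P = 20 - 17 = 3)
g = -32/19 (g = (3 - 67)/(66 - 28) = -64/38 = -64*1/38 = -32/19 ≈ -1.6842)
(g - 60)² = (-32/19 - 60)² = (-1172/19)² = 1373584/361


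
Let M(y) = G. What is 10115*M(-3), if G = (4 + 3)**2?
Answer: 495635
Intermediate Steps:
G = 49 (G = 7**2 = 49)
M(y) = 49
10115*M(-3) = 10115*49 = 495635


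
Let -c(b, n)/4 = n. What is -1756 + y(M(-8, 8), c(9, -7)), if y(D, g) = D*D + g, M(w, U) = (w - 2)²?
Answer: 8272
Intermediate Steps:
c(b, n) = -4*n
M(w, U) = (-2 + w)²
y(D, g) = g + D² (y(D, g) = D² + g = g + D²)
-1756 + y(M(-8, 8), c(9, -7)) = -1756 + (-4*(-7) + ((-2 - 8)²)²) = -1756 + (28 + ((-10)²)²) = -1756 + (28 + 100²) = -1756 + (28 + 10000) = -1756 + 10028 = 8272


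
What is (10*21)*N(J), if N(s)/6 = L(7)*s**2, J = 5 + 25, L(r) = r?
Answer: 7938000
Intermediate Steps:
J = 30
N(s) = 42*s**2 (N(s) = 6*(7*s**2) = 42*s**2)
(10*21)*N(J) = (10*21)*(42*30**2) = 210*(42*900) = 210*37800 = 7938000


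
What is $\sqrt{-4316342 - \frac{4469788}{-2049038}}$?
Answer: $\frac{46 i \sqrt{2141115025360461}}{1024519} \approx 2077.6 i$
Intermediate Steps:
$\sqrt{-4316342 - \frac{4469788}{-2049038}} = \sqrt{-4316342 - - \frac{2234894}{1024519}} = \sqrt{-4316342 + \frac{2234894}{1024519}} = \sqrt{- \frac{4422172154604}{1024519}} = \frac{46 i \sqrt{2141115025360461}}{1024519}$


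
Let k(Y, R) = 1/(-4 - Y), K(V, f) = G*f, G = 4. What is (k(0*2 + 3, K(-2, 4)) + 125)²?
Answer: 763876/49 ≈ 15589.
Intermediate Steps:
K(V, f) = 4*f
(k(0*2 + 3, K(-2, 4)) + 125)² = (-1/(4 + (0*2 + 3)) + 125)² = (-1/(4 + (0 + 3)) + 125)² = (-1/(4 + 3) + 125)² = (-1/7 + 125)² = (-1*⅐ + 125)² = (-⅐ + 125)² = (874/7)² = 763876/49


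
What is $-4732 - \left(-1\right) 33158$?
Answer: $28426$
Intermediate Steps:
$-4732 - \left(-1\right) 33158 = -4732 - -33158 = -4732 + 33158 = 28426$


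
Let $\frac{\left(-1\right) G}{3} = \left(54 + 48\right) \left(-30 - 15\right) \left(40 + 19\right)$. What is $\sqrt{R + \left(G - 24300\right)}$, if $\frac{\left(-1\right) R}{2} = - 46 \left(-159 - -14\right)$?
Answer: $\sqrt{774790} \approx 880.22$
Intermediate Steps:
$R = -13340$ ($R = - 2 \left(- 46 \left(-159 - -14\right)\right) = - 2 \left(- 46 \left(-159 + 14\right)\right) = - 2 \left(\left(-46\right) \left(-145\right)\right) = \left(-2\right) 6670 = -13340$)
$G = 812430$ ($G = - 3 \left(54 + 48\right) \left(-30 - 15\right) \left(40 + 19\right) = - 3 \cdot 102 \left(\left(-45\right) 59\right) = - 3 \cdot 102 \left(-2655\right) = \left(-3\right) \left(-270810\right) = 812430$)
$\sqrt{R + \left(G - 24300\right)} = \sqrt{-13340 + \left(812430 - 24300\right)} = \sqrt{-13340 + 788130} = \sqrt{774790}$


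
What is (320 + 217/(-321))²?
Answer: 10506865009/103041 ≈ 1.0197e+5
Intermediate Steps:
(320 + 217/(-321))² = (320 + 217*(-1/321))² = (320 - 217/321)² = (102503/321)² = 10506865009/103041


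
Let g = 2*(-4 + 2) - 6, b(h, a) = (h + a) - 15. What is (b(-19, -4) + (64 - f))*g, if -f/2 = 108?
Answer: -2420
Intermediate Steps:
b(h, a) = -15 + a + h (b(h, a) = (a + h) - 15 = -15 + a + h)
f = -216 (f = -2*108 = -216)
g = -10 (g = 2*(-2) - 6 = -4 - 6 = -10)
(b(-19, -4) + (64 - f))*g = ((-15 - 4 - 19) + (64 - 1*(-216)))*(-10) = (-38 + (64 + 216))*(-10) = (-38 + 280)*(-10) = 242*(-10) = -2420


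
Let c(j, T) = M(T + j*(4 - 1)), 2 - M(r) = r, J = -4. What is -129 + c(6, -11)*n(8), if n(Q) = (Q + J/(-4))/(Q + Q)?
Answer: -2109/16 ≈ -131.81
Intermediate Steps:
M(r) = 2 - r
c(j, T) = 2 - T - 3*j (c(j, T) = 2 - (T + j*(4 - 1)) = 2 - (T + j*3) = 2 - (T + 3*j) = 2 + (-T - 3*j) = 2 - T - 3*j)
n(Q) = (1 + Q)/(2*Q) (n(Q) = (Q - 4/(-4))/(Q + Q) = (Q - 4*(-1/4))/((2*Q)) = (Q + 1)*(1/(2*Q)) = (1 + Q)*(1/(2*Q)) = (1 + Q)/(2*Q))
-129 + c(6, -11)*n(8) = -129 + (2 - 1*(-11) - 3*6)*((1/2)*(1 + 8)/8) = -129 + (2 + 11 - 18)*((1/2)*(1/8)*9) = -129 - 5*9/16 = -129 - 45/16 = -2109/16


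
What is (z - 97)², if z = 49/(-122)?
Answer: 141205689/14884 ≈ 9487.1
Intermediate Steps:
z = -49/122 (z = 49*(-1/122) = -49/122 ≈ -0.40164)
(z - 97)² = (-49/122 - 97)² = (-11883/122)² = 141205689/14884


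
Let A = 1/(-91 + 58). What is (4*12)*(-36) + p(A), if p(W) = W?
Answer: -57025/33 ≈ -1728.0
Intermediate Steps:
A = -1/33 (A = 1/(-33) = -1/33 ≈ -0.030303)
(4*12)*(-36) + p(A) = (4*12)*(-36) - 1/33 = 48*(-36) - 1/33 = -1728 - 1/33 = -57025/33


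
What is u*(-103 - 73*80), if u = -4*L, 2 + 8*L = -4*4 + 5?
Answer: -77259/2 ≈ -38630.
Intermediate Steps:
L = -13/8 (L = -¼ + (-4*4 + 5)/8 = -¼ + (-16 + 5)/8 = -¼ + (⅛)*(-11) = -¼ - 11/8 = -13/8 ≈ -1.6250)
u = 13/2 (u = -4*(-13/8) = 13/2 ≈ 6.5000)
u*(-103 - 73*80) = 13*(-103 - 73*80)/2 = 13*(-103 - 5840)/2 = (13/2)*(-5943) = -77259/2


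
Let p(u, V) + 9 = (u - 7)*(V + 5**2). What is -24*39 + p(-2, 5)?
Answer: -1215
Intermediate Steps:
p(u, V) = -9 + (-7 + u)*(25 + V) (p(u, V) = -9 + (u - 7)*(V + 5**2) = -9 + (-7 + u)*(V + 25) = -9 + (-7 + u)*(25 + V))
-24*39 + p(-2, 5) = -24*39 + (-184 - 7*5 + 25*(-2) + 5*(-2)) = -936 + (-184 - 35 - 50 - 10) = -936 - 279 = -1215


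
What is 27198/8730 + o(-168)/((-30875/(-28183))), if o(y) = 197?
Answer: 547879372/2994875 ≈ 182.94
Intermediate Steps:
27198/8730 + o(-168)/((-30875/(-28183))) = 27198/8730 + 197/((-30875/(-28183))) = 27198*(1/8730) + 197/((-30875*(-1/28183))) = 1511/485 + 197/(30875/28183) = 1511/485 + 197*(28183/30875) = 1511/485 + 5552051/30875 = 547879372/2994875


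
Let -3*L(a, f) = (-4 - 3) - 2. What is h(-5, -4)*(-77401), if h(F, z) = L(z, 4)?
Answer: -232203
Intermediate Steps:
L(a, f) = 3 (L(a, f) = -((-4 - 3) - 2)/3 = -(-7 - 2)/3 = -⅓*(-9) = 3)
h(F, z) = 3
h(-5, -4)*(-77401) = 3*(-77401) = -232203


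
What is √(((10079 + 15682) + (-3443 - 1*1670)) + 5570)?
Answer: √26218 ≈ 161.92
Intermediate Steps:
√(((10079 + 15682) + (-3443 - 1*1670)) + 5570) = √((25761 + (-3443 - 1670)) + 5570) = √((25761 - 5113) + 5570) = √(20648 + 5570) = √26218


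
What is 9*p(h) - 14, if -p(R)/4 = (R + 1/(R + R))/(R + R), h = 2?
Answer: -137/4 ≈ -34.250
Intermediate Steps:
p(R) = -2*(R + 1/(2*R))/R (p(R) = -4*(R + 1/(R + R))/(R + R) = -4*(R + 1/(2*R))/(2*R) = -4*(R + 1/(2*R))*1/(2*R) = -2*(R + 1/(2*R))/R)
9*p(h) - 14 = 9*(-2 - 1/2**2) - 14 = 9*(-2 - 1*1/4) - 14 = 9*(-2 - 1/4) - 14 = 9*(-9/4) - 14 = -81/4 - 14 = -137/4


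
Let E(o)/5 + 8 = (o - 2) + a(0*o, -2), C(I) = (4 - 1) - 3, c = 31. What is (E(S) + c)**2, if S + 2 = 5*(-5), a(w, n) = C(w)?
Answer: 23716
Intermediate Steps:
C(I) = 0 (C(I) = 3 - 3 = 0)
a(w, n) = 0
S = -27 (S = -2 + 5*(-5) = -2 - 25 = -27)
E(o) = -50 + 5*o (E(o) = -40 + 5*((o - 2) + 0) = -40 + 5*((-2 + o) + 0) = -40 + 5*(-2 + o) = -40 + (-10 + 5*o) = -50 + 5*o)
(E(S) + c)**2 = ((-50 + 5*(-27)) + 31)**2 = ((-50 - 135) + 31)**2 = (-185 + 31)**2 = (-154)**2 = 23716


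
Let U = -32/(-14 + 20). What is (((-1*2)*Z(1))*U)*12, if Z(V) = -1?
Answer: -128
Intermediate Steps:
U = -16/3 (U = -32/6 = -32*⅙ = -16/3 ≈ -5.3333)
(((-1*2)*Z(1))*U)*12 = ((-1*2*(-1))*(-16/3))*12 = (-2*(-1)*(-16/3))*12 = (2*(-16/3))*12 = -32/3*12 = -128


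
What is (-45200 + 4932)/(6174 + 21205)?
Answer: -40268/27379 ≈ -1.4708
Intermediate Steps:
(-45200 + 4932)/(6174 + 21205) = -40268/27379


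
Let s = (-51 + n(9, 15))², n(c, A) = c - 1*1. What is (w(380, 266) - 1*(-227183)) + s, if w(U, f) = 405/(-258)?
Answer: 19696617/86 ≈ 2.2903e+5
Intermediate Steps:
n(c, A) = -1 + c (n(c, A) = c - 1 = -1 + c)
s = 1849 (s = (-51 + (-1 + 9))² = (-51 + 8)² = (-43)² = 1849)
w(U, f) = -135/86 (w(U, f) = 405*(-1/258) = -135/86)
(w(380, 266) - 1*(-227183)) + s = (-135/86 - 1*(-227183)) + 1849 = (-135/86 + 227183) + 1849 = 19537603/86 + 1849 = 19696617/86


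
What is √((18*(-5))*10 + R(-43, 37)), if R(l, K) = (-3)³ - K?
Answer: 2*I*√241 ≈ 31.048*I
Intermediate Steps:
R(l, K) = -27 - K
√((18*(-5))*10 + R(-43, 37)) = √((18*(-5))*10 + (-27 - 1*37)) = √(-90*10 + (-27 - 37)) = √(-900 - 64) = √(-964) = 2*I*√241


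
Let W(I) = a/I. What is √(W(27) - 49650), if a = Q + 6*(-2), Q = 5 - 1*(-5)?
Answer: 2*I*√1005414/9 ≈ 222.82*I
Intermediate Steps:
Q = 10 (Q = 5 + 5 = 10)
a = -2 (a = 10 + 6*(-2) = 10 - 12 = -2)
W(I) = -2/I
√(W(27) - 49650) = √(-2/27 - 49650) = √(-1340552/27) = 2*I*√1005414/9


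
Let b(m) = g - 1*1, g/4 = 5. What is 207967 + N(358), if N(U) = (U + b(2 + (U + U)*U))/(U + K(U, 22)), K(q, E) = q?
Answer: 148904749/716 ≈ 2.0797e+5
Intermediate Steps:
g = 20 (g = 4*5 = 20)
b(m) = 19 (b(m) = 20 - 1*1 = 20 - 1 = 19)
N(U) = (19 + U)/(2*U) (N(U) = (U + 19)/(U + U) = (19 + U)/((2*U)) = (19 + U)*(1/(2*U)) = (19 + U)/(2*U))
207967 + N(358) = 207967 + (½)*(19 + 358)/358 = 207967 + (½)*(1/358)*377 = 207967 + 377/716 = 148904749/716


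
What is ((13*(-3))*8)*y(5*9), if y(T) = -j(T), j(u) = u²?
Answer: 631800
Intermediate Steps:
y(T) = -T²
((13*(-3))*8)*y(5*9) = ((13*(-3))*8)*(-(5*9)²) = (-39*8)*(-1*45²) = -(-312)*2025 = -312*(-2025) = 631800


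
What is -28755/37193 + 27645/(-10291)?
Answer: -1324118190/382753163 ≈ -3.4595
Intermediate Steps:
-28755/37193 + 27645/(-10291) = -28755*1/37193 + 27645*(-1/10291) = -28755/37193 - 27645/10291 = -1324118190/382753163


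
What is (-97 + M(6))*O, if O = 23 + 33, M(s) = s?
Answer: -5096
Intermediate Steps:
O = 56
(-97 + M(6))*O = (-97 + 6)*56 = -91*56 = -5096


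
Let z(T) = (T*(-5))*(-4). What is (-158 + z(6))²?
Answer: 1444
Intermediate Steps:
z(T) = 20*T (z(T) = -5*T*(-4) = 20*T)
(-158 + z(6))² = (-158 + 20*6)² = (-158 + 120)² = (-38)² = 1444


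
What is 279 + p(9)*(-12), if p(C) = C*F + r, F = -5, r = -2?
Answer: 843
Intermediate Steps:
p(C) = -2 - 5*C (p(C) = C*(-5) - 2 = -5*C - 2 = -2 - 5*C)
279 + p(9)*(-12) = 279 + (-2 - 5*9)*(-12) = 279 + (-2 - 45)*(-12) = 279 - 47*(-12) = 279 + 564 = 843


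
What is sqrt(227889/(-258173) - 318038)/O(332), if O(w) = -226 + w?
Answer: I*sqrt(21198340401530099)/27366338 ≈ 5.3203*I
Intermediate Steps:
sqrt(227889/(-258173) - 318038)/O(332) = sqrt(227889/(-258173) - 318038)/(-226 + 332) = sqrt(227889*(-1/258173) - 318038)/106 = sqrt(-227889/258173 - 318038)*(1/106) = sqrt(-82109052463/258173)*(1/106) = (I*sqrt(21198340401530099)/258173)*(1/106) = I*sqrt(21198340401530099)/27366338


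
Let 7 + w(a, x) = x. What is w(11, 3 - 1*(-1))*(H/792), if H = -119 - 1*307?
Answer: 71/44 ≈ 1.6136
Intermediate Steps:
H = -426 (H = -119 - 307 = -426)
w(a, x) = -7 + x
w(11, 3 - 1*(-1))*(H/792) = (-7 + (3 - 1*(-1)))*(-426/792) = (-7 + (3 + 1))*(-426*1/792) = (-7 + 4)*(-71/132) = -3*(-71/132) = 71/44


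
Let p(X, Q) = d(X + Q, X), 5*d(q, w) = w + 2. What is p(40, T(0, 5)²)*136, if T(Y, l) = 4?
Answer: 5712/5 ≈ 1142.4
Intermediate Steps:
d(q, w) = ⅖ + w/5 (d(q, w) = (w + 2)/5 = (2 + w)/5 = ⅖ + w/5)
p(X, Q) = ⅖ + X/5
p(40, T(0, 5)²)*136 = (⅖ + (⅕)*40)*136 = (⅖ + 8)*136 = (42/5)*136 = 5712/5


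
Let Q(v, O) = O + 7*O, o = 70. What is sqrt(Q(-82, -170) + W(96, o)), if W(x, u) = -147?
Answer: I*sqrt(1507) ≈ 38.82*I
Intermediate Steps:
Q(v, O) = 8*O
sqrt(Q(-82, -170) + W(96, o)) = sqrt(8*(-170) - 147) = sqrt(-1360 - 147) = sqrt(-1507) = I*sqrt(1507)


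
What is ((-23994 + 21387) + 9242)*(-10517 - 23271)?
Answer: -224183380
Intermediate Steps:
((-23994 + 21387) + 9242)*(-10517 - 23271) = (-2607 + 9242)*(-33788) = 6635*(-33788) = -224183380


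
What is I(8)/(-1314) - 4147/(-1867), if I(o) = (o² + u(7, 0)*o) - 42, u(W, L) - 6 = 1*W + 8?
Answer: 2547214/1226619 ≈ 2.0766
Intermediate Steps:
u(W, L) = 14 + W (u(W, L) = 6 + (1*W + 8) = 6 + (W + 8) = 6 + (8 + W) = 14 + W)
I(o) = -42 + o² + 21*o (I(o) = (o² + (14 + 7)*o) - 42 = (o² + 21*o) - 42 = -42 + o² + 21*o)
I(8)/(-1314) - 4147/(-1867) = (-42 + 8² + 21*8)/(-1314) - 4147/(-1867) = (-42 + 64 + 168)*(-1/1314) - 4147*(-1/1867) = 190*(-1/1314) + 4147/1867 = -95/657 + 4147/1867 = 2547214/1226619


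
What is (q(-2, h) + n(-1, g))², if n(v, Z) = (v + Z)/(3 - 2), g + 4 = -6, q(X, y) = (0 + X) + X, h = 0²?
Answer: 225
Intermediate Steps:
h = 0
q(X, y) = 2*X (q(X, y) = X + X = 2*X)
g = -10 (g = -4 - 6 = -10)
n(v, Z) = Z + v (n(v, Z) = (Z + v)/1 = (Z + v)*1 = Z + v)
(q(-2, h) + n(-1, g))² = (2*(-2) + (-10 - 1))² = (-4 - 11)² = (-15)² = 225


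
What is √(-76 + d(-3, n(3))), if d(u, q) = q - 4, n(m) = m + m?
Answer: I*√74 ≈ 8.6023*I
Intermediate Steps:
n(m) = 2*m
d(u, q) = -4 + q
√(-76 + d(-3, n(3))) = √(-76 + (-4 + 2*3)) = √(-76 + (-4 + 6)) = √(-76 + 2) = √(-74) = I*√74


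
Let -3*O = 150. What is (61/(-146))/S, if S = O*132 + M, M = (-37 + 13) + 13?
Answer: 61/965206 ≈ 6.3199e-5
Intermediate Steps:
O = -50 (O = -1/3*150 = -50)
M = -11 (M = -24 + 13 = -11)
S = -6611 (S = -50*132 - 11 = -6600 - 11 = -6611)
(61/(-146))/S = (61/(-146))/(-6611) = (61*(-1/146))*(-1/6611) = -61/146*(-1/6611) = 61/965206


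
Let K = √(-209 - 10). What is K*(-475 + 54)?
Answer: -421*I*√219 ≈ -6230.2*I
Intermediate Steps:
K = I*√219 (K = √(-219) = I*√219 ≈ 14.799*I)
K*(-475 + 54) = (I*√219)*(-475 + 54) = (I*√219)*(-421) = -421*I*√219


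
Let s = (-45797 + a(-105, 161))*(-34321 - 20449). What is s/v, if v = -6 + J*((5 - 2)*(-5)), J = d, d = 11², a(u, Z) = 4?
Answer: -2508082610/1821 ≈ -1.3773e+6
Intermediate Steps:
d = 121
s = 2508082610 (s = (-45797 + 4)*(-34321 - 20449) = -45793*(-54770) = 2508082610)
J = 121
v = -1821 (v = -6 + 121*((5 - 2)*(-5)) = -6 + 121*(3*(-5)) = -6 + 121*(-15) = -6 - 1815 = -1821)
s/v = 2508082610/(-1821) = 2508082610*(-1/1821) = -2508082610/1821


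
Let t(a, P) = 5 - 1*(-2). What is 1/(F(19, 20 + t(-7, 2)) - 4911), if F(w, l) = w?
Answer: -1/4892 ≈ -0.00020442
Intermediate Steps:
t(a, P) = 7 (t(a, P) = 5 + 2 = 7)
1/(F(19, 20 + t(-7, 2)) - 4911) = 1/(19 - 4911) = 1/(-4892) = -1/4892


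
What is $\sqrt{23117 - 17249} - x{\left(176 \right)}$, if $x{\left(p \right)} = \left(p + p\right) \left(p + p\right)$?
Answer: $-123904 + 6 \sqrt{163} \approx -1.2383 \cdot 10^{5}$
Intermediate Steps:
$x{\left(p \right)} = 4 p^{2}$ ($x{\left(p \right)} = 2 p 2 p = 4 p^{2}$)
$\sqrt{23117 - 17249} - x{\left(176 \right)} = \sqrt{23117 - 17249} - 4 \cdot 176^{2} = \sqrt{5868} - 4 \cdot 30976 = 6 \sqrt{163} - 123904 = -123904 + 6 \sqrt{163}$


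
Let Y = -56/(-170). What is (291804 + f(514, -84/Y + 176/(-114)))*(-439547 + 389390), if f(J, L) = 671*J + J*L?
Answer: -481098654516/19 ≈ -2.5321e+10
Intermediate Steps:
Y = 28/85 (Y = -56*(-1/170) = 28/85 ≈ 0.32941)
(291804 + f(514, -84/Y + 176/(-114)))*(-439547 + 389390) = (291804 + 514*(671 + (-84/28/85 + 176/(-114))))*(-439547 + 389390) = (291804 + 514*(671 + (-84*85/28 + 176*(-1/114))))*(-50157) = (291804 + 514*(671 + (-255 - 88/57)))*(-50157) = (291804 + 514*(671 - 14623/57))*(-50157) = (291804 + 514*(23624/57))*(-50157) = (291804 + 12142736/57)*(-50157) = (28775564/57)*(-50157) = -481098654516/19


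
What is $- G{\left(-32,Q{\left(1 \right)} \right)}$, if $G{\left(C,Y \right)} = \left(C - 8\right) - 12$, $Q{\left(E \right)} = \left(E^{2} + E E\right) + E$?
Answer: $52$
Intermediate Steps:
$Q{\left(E \right)} = E + 2 E^{2}$ ($Q{\left(E \right)} = \left(E^{2} + E^{2}\right) + E = 2 E^{2} + E = E + 2 E^{2}$)
$G{\left(C,Y \right)} = -20 + C$ ($G{\left(C,Y \right)} = \left(-8 + C\right) - 12 = -20 + C$)
$- G{\left(-32,Q{\left(1 \right)} \right)} = - (-20 - 32) = \left(-1\right) \left(-52\right) = 52$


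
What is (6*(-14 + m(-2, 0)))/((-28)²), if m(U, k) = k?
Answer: -3/28 ≈ -0.10714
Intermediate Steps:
(6*(-14 + m(-2, 0)))/((-28)²) = (6*(-14 + 0))/((-28)²) = (6*(-14))/784 = -84*1/784 = -3/28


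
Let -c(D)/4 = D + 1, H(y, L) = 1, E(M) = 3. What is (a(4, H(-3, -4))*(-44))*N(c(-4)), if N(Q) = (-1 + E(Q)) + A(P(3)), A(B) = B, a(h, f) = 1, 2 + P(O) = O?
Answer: -132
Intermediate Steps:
P(O) = -2 + O
c(D) = -4 - 4*D (c(D) = -4*(D + 1) = -4*(1 + D) = -4 - 4*D)
N(Q) = 3 (N(Q) = (-1 + 3) + (-2 + 3) = 2 + 1 = 3)
(a(4, H(-3, -4))*(-44))*N(c(-4)) = (1*(-44))*3 = -44*3 = -132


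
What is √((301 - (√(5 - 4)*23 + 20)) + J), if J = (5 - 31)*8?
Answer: 5*√2 ≈ 7.0711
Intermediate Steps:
J = -208 (J = -26*8 = -208)
√((301 - (√(5 - 4)*23 + 20)) + J) = √((301 - (√(5 - 4)*23 + 20)) - 208) = √((301 - (√1*23 + 20)) - 208) = √((301 - (1*23 + 20)) - 208) = √((301 - (23 + 20)) - 208) = √((301 - 1*43) - 208) = √((301 - 43) - 208) = √(258 - 208) = √50 = 5*√2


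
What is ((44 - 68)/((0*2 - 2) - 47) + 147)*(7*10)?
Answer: 72270/7 ≈ 10324.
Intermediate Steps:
((44 - 68)/((0*2 - 2) - 47) + 147)*(7*10) = (-24/((0 - 2) - 47) + 147)*70 = (-24/(-2 - 47) + 147)*70 = (-24/(-49) + 147)*70 = (-24*(-1/49) + 147)*70 = (24/49 + 147)*70 = (7227/49)*70 = 72270/7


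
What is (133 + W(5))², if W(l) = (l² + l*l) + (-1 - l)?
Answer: 31329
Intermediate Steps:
W(l) = -1 - l + 2*l² (W(l) = (l² + l²) + (-1 - l) = 2*l² + (-1 - l) = -1 - l + 2*l²)
(133 + W(5))² = (133 + (-1 - 1*5 + 2*5²))² = (133 + (-1 - 5 + 2*25))² = (133 + (-1 - 5 + 50))² = (133 + 44)² = 177² = 31329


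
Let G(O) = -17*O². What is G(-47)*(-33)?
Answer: 1239249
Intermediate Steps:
G(-47)*(-33) = -17*(-47)²*(-33) = -17*2209*(-33) = -37553*(-33) = 1239249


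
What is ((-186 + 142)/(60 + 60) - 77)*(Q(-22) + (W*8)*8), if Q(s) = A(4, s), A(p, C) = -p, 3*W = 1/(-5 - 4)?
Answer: 199606/405 ≈ 492.85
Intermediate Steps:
W = -1/27 (W = 1/(3*(-5 - 4)) = (1/3)/(-9) = (1/3)*(-1/9) = -1/27 ≈ -0.037037)
Q(s) = -4 (Q(s) = -1*4 = -4)
((-186 + 142)/(60 + 60) - 77)*(Q(-22) + (W*8)*8) = ((-186 + 142)/(60 + 60) - 77)*(-4 - 1/27*8*8) = (-44/120 - 77)*(-4 - 8/27*8) = (-44*1/120 - 77)*(-4 - 64/27) = (-11/30 - 77)*(-172/27) = -2321/30*(-172/27) = 199606/405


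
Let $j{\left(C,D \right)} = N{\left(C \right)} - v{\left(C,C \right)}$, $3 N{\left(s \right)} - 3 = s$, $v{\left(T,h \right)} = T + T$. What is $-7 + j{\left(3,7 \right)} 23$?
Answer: $-99$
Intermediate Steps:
$v{\left(T,h \right)} = 2 T$
$N{\left(s \right)} = 1 + \frac{s}{3}$
$j{\left(C,D \right)} = 1 - \frac{5 C}{3}$ ($j{\left(C,D \right)} = \left(1 + \frac{C}{3}\right) - 2 C = 1 - \frac{5 C}{3}$)
$-7 + j{\left(3,7 \right)} 23 = -7 + \left(1 - 5\right) 23 = -7 - 92 = -99$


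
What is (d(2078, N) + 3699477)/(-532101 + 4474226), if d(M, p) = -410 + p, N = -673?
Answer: 3698394/3942125 ≈ 0.93817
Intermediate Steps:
(d(2078, N) + 3699477)/(-532101 + 4474226) = ((-410 - 673) + 3699477)/(-532101 + 4474226) = (-1083 + 3699477)/3942125 = 3698394*(1/3942125) = 3698394/3942125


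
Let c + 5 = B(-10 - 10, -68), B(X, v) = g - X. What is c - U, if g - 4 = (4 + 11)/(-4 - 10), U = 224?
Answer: -2885/14 ≈ -206.07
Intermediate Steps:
g = 41/14 (g = 4 + (4 + 11)/(-4 - 10) = 4 + 15/(-14) = 4 + 15*(-1/14) = 4 - 15/14 = 41/14 ≈ 2.9286)
B(X, v) = 41/14 - X
c = 251/14 (c = -5 + (41/14 - (-10 - 10)) = -5 + (41/14 - 1*(-20)) = -5 + (41/14 + 20) = -5 + 321/14 = 251/14 ≈ 17.929)
c - U = 251/14 - 1*224 = 251/14 - 224 = -2885/14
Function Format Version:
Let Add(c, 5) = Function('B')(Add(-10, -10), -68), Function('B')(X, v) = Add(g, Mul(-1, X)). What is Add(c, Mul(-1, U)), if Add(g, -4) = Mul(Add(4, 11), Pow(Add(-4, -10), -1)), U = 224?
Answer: Rational(-2885, 14) ≈ -206.07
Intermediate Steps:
g = Rational(41, 14) (g = Add(4, Mul(Add(4, 11), Pow(Add(-4, -10), -1))) = Add(4, Mul(15, Pow(-14, -1))) = Add(4, Mul(15, Rational(-1, 14))) = Add(4, Rational(-15, 14)) = Rational(41, 14) ≈ 2.9286)
Function('B')(X, v) = Add(Rational(41, 14), Mul(-1, X))
c = Rational(251, 14) (c = Add(-5, Add(Rational(41, 14), Mul(-1, Add(-10, -10)))) = Add(-5, Add(Rational(41, 14), Mul(-1, -20))) = Add(-5, Add(Rational(41, 14), 20)) = Add(-5, Rational(321, 14)) = Rational(251, 14) ≈ 17.929)
Add(c, Mul(-1, U)) = Add(Rational(251, 14), Mul(-1, 224)) = Add(Rational(251, 14), -224) = Rational(-2885, 14)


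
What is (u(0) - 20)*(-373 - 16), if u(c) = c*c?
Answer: 7780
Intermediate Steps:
u(c) = c²
(u(0) - 20)*(-373 - 16) = (0² - 20)*(-373 - 16) = (0 - 20)*(-389) = -20*(-389) = 7780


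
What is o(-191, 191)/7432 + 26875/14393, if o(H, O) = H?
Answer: 196985937/106968776 ≈ 1.8415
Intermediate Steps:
o(-191, 191)/7432 + 26875/14393 = -191/7432 + 26875/14393 = 196985937/106968776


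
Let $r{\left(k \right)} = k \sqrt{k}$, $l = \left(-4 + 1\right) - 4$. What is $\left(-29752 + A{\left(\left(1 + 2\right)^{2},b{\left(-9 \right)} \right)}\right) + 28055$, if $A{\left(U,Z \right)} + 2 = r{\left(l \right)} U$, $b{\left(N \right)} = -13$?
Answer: $-1699 - 63 i \sqrt{7} \approx -1699.0 - 166.68 i$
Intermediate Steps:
$l = -7$ ($l = -3 - 4 = -7$)
$r{\left(k \right)} = k^{\frac{3}{2}}$
$A{\left(U,Z \right)} = -2 - 7 i U \sqrt{7}$ ($A{\left(U,Z \right)} = -2 + \left(-7\right)^{\frac{3}{2}} U = -2 + - 7 i \sqrt{7} U = -2 - 7 i U \sqrt{7}$)
$\left(-29752 + A{\left(\left(1 + 2\right)^{2},b{\left(-9 \right)} \right)}\right) + 28055 = \left(-29752 - \left(2 + 7 i \left(1 + 2\right)^{2} \sqrt{7}\right)\right) + 28055 = \left(-29752 - \left(2 + 7 i 3^{2} \sqrt{7}\right)\right) + 28055 = \left(-29752 - \left(2 + 7 i 9 \sqrt{7}\right)\right) + 28055 = \left(-29752 - \left(2 + 63 i \sqrt{7}\right)\right) + 28055 = \left(-29754 - 63 i \sqrt{7}\right) + 28055 = -1699 - 63 i \sqrt{7}$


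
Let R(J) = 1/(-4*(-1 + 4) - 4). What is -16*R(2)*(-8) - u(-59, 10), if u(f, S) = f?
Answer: 51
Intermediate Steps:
R(J) = -1/16 (R(J) = 1/(-4*3 - 4) = 1/(-12 - 4) = 1/(-16) = 1*(-1/16) = -1/16)
-16*R(2)*(-8) - u(-59, 10) = -16*(-1/16)*(-8) - 1*(-59) = 1*(-8) + 59 = -8 + 59 = 51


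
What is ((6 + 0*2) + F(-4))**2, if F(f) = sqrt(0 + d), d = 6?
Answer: (6 + sqrt(6))**2 ≈ 71.394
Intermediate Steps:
F(f) = sqrt(6) (F(f) = sqrt(0 + 6) = sqrt(6))
((6 + 0*2) + F(-4))**2 = ((6 + 0*2) + sqrt(6))**2 = ((6 + 0) + sqrt(6))**2 = (6 + sqrt(6))**2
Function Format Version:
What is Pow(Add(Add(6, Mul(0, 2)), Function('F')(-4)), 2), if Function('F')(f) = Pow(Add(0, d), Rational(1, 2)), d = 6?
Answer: Pow(Add(6, Pow(6, Rational(1, 2))), 2) ≈ 71.394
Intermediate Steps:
Function('F')(f) = Pow(6, Rational(1, 2)) (Function('F')(f) = Pow(Add(0, 6), Rational(1, 2)) = Pow(6, Rational(1, 2)))
Pow(Add(Add(6, Mul(0, 2)), Function('F')(-4)), 2) = Pow(Add(Add(6, Mul(0, 2)), Pow(6, Rational(1, 2))), 2) = Pow(Add(Add(6, 0), Pow(6, Rational(1, 2))), 2) = Pow(Add(6, Pow(6, Rational(1, 2))), 2)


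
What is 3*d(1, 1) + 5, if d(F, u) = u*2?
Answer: 11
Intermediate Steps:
d(F, u) = 2*u
3*d(1, 1) + 5 = 3*(2*1) + 5 = 3*2 + 5 = 6 + 5 = 11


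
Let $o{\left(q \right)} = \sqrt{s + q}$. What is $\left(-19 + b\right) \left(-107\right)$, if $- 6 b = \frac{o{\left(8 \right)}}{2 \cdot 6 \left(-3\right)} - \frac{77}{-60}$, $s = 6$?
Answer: $\frac{740119}{360} - \frac{107 \sqrt{14}}{216} \approx 2054.0$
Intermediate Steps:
$o{\left(q \right)} = \sqrt{6 + q}$
$b = - \frac{77}{360} + \frac{\sqrt{14}}{216}$ ($b = - \frac{\frac{\sqrt{6 + 8}}{2 \cdot 6 \left(-3\right)} - \frac{77}{-60}}{6} = - \frac{\frac{\sqrt{14}}{12 \left(-3\right)} - - \frac{77}{60}}{6} = - \frac{\frac{\sqrt{14}}{-36} + \frac{77}{60}}{6} = - \frac{\sqrt{14} \left(- \frac{1}{36}\right) + \frac{77}{60}}{6} = - \frac{- \frac{\sqrt{14}}{36} + \frac{77}{60}}{6} = - \frac{\frac{77}{60} - \frac{\sqrt{14}}{36}}{6} = - \frac{77}{360} + \frac{\sqrt{14}}{216} \approx -0.19657$)
$\left(-19 + b\right) \left(-107\right) = \left(-19 - \left(\frac{77}{360} - \frac{\sqrt{14}}{216}\right)\right) \left(-107\right) = \left(- \frac{6917}{360} + \frac{\sqrt{14}}{216}\right) \left(-107\right) = \frac{740119}{360} - \frac{107 \sqrt{14}}{216}$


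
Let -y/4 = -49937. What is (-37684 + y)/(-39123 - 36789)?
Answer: -20258/9489 ≈ -2.1349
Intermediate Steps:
y = 199748 (y = -4*(-49937) = 199748)
(-37684 + y)/(-39123 - 36789) = (-37684 + 199748)/(-39123 - 36789) = 162064/(-75912) = 162064*(-1/75912) = -20258/9489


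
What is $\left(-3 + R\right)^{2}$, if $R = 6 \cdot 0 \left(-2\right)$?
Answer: $9$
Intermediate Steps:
$R = 0$ ($R = 0 \left(-2\right) = 0$)
$\left(-3 + R\right)^{2} = \left(-3 + 0\right)^{2} = \left(-3\right)^{2} = 9$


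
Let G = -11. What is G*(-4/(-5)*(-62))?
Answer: 2728/5 ≈ 545.60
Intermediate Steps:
G*(-4/(-5)*(-62)) = -11*(-4/(-5))*(-62) = -11*(-4*(-⅕))*(-62) = -44*(-62)/5 = -11*(-248/5) = 2728/5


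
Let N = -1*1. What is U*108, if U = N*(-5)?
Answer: 540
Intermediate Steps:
N = -1
U = 5 (U = -1*(-5) = 5)
U*108 = 5*108 = 540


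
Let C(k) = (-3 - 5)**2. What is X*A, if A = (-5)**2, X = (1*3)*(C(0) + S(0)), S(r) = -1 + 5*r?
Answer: 4725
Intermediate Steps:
C(k) = 64 (C(k) = (-8)**2 = 64)
X = 189 (X = (1*3)*(64 + (-1 + 5*0)) = 3*(64 + (-1 + 0)) = 3*(64 - 1) = 3*63 = 189)
A = 25
X*A = 189*25 = 4725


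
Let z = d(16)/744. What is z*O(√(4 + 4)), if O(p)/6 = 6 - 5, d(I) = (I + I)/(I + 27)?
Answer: 8/1333 ≈ 0.0060015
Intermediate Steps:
d(I) = 2*I/(27 + I) (d(I) = (2*I)/(27 + I) = 2*I/(27 + I))
z = 4/3999 (z = (2*16/(27 + 16))/744 = (2*16/43)*(1/744) = (2*16*(1/43))*(1/744) = (32/43)*(1/744) = 4/3999 ≈ 0.0010002)
O(p) = 6 (O(p) = 6*(6 - 5) = 6*1 = 6)
z*O(√(4 + 4)) = (4/3999)*6 = 8/1333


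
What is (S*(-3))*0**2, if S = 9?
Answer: 0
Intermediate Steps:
(S*(-3))*0**2 = (9*(-3))*0**2 = -27*0 = 0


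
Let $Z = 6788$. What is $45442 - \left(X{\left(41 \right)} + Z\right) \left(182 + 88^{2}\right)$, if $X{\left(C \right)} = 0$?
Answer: $-53756246$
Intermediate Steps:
$45442 - \left(X{\left(41 \right)} + Z\right) \left(182 + 88^{2}\right) = 45442 - \left(0 + 6788\right) \left(182 + 88^{2}\right) = 45442 - 6788 \left(182 + 7744\right) = 45442 - 6788 \cdot 7926 = 45442 - 53801688 = -53756246$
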